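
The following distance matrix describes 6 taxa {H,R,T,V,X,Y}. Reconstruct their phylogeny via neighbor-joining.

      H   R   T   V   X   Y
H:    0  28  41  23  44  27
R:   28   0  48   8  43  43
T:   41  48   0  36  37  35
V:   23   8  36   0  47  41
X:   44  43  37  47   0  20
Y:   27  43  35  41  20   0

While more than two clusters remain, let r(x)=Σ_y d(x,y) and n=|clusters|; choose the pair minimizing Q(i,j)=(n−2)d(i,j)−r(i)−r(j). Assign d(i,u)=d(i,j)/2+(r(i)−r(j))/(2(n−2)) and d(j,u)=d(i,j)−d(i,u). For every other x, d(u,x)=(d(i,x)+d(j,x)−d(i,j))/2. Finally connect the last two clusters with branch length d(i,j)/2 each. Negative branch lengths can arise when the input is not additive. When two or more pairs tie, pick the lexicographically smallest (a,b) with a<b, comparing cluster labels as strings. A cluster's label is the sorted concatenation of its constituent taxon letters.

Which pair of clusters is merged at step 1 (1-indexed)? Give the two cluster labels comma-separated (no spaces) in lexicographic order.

R,V

1. join R+V (d=8, Q=-293) ⇒ RV; edges |R|=47/8, |V|=17/8
  updated: d(H,RV)=43/2, d(RV,T)=38, d(RV,X)=41, d(RV,Y)=38
2. join H+RV (d=43/2, Q=-415/2) ⇒ HRV; edges |H|=119/12, |RV|=139/12
  updated: d(HRV,T)=115/4, d(HRV,X)=127/4, d(HRV,Y)=87/4
3. join HRV+T (d=115/4, Q=-251/2) ⇒ HRTV; edges |HRV|=39/4, |T|=19
  updated: d(HRTV,X)=20, d(HRTV,Y)=14
4. join HRTV+X (d=20, Q=-54) ⇒ HRTVX; edges |HRTV|=7, |X|=13
  updated: d(HRTVX,Y)=7
5. join HRTVX+Y (d=7) ⇒ HRTVXY; edges |HRTVX|=7/2, |Y|=7/2
final tree: ((((H:119/12,(R:47/8,V:17/8):139/12):39/4,T:19):7,X:13):7/2,Y:7/2)
total length: 341/4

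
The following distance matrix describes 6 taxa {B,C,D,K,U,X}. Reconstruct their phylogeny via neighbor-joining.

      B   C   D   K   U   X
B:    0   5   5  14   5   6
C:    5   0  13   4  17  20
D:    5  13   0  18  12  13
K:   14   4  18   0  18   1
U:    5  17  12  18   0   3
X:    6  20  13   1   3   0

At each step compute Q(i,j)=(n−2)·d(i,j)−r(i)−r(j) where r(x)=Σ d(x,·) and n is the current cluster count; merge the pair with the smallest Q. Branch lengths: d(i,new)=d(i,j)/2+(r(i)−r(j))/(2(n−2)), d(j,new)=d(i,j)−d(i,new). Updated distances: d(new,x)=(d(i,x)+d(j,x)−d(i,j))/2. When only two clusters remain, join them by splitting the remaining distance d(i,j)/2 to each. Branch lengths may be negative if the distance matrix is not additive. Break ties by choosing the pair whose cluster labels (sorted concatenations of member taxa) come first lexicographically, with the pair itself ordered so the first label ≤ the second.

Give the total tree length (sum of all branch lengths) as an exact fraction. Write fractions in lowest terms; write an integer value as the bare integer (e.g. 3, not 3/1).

95/4

1. join C+K (d=4, Q=-98) ⇒ CK; edges |C|=5/2, |K|=3/2
  updated: d(B,CK)=15/2, d(CK,D)=27/2, d(CK,U)=31/2, d(CK,X)=17/2
2. join U+X (d=3, Q=-57) ⇒ UX; edges |U|=7/3, |X|=2/3
  updated: d(B,UX)=4, d(CK,UX)=21/2, d(D,UX)=11
3. join B+D (d=5, Q=-36) ⇒ BD; edges |B|=-3/4, |D|=23/4
  updated: d(BD,CK)=8, d(BD,UX)=5
4. join BD+CK (d=8, Q=-47/2) ⇒ BCDK; edges |BD|=5/4, |CK|=27/4
  updated: d(BCDK,UX)=15/4
5. join BCDK+UX (d=15/4) ⇒ BCDKUX; edges |BCDK|=15/8, |UX|=15/8
final tree: (((B:-3/4,D:23/4):5/4,(C:5/2,K:3/2):27/4):15/8,(U:7/3,X:2/3):15/8)
total length: 95/4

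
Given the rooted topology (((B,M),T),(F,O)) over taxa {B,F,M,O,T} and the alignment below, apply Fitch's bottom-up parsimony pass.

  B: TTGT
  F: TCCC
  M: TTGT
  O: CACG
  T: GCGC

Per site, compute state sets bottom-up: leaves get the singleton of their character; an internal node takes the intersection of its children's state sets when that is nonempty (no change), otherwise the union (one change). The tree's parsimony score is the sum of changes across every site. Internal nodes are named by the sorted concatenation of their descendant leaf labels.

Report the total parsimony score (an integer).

BM@0: {T} ∩ {T} = {T} (intersection, +0)
BMT@0: {T} ∪ {G} = {G,T} (union, +1)
FO@0: {T} ∪ {C} = {C,T} (union, +1)
BFMOT@0: {G,T} ∩ {C,T} = {T} (intersection, +0)
BM@1: {T} ∩ {T} = {T} (intersection, +0)
BMT@1: {T} ∪ {C} = {C,T} (union, +1)
FO@1: {C} ∪ {A} = {A,C} (union, +1)
BFMOT@1: {C,T} ∩ {A,C} = {C} (intersection, +0)
BM@2: {G} ∩ {G} = {G} (intersection, +0)
BMT@2: {G} ∩ {G} = {G} (intersection, +0)
FO@2: {C} ∩ {C} = {C} (intersection, +0)
BFMOT@2: {G} ∪ {C} = {C,G} (union, +1)
BM@3: {T} ∩ {T} = {T} (intersection, +0)
BMT@3: {T} ∪ {C} = {C,T} (union, +1)
FO@3: {C} ∪ {G} = {C,G} (union, +1)
BFMOT@3: {C,T} ∩ {C,G} = {C} (intersection, +0)
per-site changes: [2, 2, 1, 2]; total = 7

7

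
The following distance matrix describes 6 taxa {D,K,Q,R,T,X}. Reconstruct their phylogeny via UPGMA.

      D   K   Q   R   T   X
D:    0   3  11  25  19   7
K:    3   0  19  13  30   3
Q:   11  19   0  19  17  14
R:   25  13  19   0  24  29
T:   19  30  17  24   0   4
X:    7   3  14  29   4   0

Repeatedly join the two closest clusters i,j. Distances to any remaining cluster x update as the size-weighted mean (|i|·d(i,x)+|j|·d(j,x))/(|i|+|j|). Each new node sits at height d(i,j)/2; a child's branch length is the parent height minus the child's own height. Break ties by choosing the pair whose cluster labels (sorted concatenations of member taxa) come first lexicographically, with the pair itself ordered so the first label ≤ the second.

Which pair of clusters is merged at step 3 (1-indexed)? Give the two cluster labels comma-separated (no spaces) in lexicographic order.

1. join D+K (d=3) ⇒ DK; edges |D|=3/2, |K|=3/2
  updated: d(DK,Q)=15, d(DK,R)=19, d(DK,T)=49/2, d(DK,X)=5
2. join T+X (d=4) ⇒ TX; edges |T|=2, |X|=2
  updated: d(DK,TX)=59/4, d(Q,TX)=31/2, d(R,TX)=53/2
3. join DK+TX (d=59/4) ⇒ DKTX; edges |DK|=47/8, |TX|=43/8
  updated: d(DKTX,Q)=61/4, d(DKTX,R)=91/4
4. join DKTX+Q (d=61/4) ⇒ DKQTX; edges |DKTX|=1/4, |Q|=61/8
  updated: d(DKQTX,R)=22
5. join DKQTX+R (d=22) ⇒ DKQRTX; edges |DKQTX|=27/8, |R|=11
final tree: ((((D:3/2,K:3/2):47/8,(T:2,X:2):43/8):1/4,Q:61/8):27/8,R:11)
total length: 81/2

DK,TX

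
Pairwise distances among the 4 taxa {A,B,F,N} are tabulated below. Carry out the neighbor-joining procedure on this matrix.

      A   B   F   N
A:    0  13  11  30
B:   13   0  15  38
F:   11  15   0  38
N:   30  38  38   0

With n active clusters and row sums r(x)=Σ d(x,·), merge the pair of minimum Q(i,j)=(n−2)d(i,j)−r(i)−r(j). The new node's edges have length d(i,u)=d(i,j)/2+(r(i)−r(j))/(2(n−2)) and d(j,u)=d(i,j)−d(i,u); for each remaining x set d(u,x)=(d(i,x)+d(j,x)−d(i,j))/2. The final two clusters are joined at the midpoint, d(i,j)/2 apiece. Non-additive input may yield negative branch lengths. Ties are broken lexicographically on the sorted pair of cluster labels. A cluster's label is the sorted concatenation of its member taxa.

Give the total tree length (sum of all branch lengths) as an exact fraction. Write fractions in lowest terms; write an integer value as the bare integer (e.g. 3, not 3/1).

1. join A+N (d=30, Q=-100) ⇒ AN; edges |A|=2, |N|=28
  updated: d(AN,B)=21/2, d(AN,F)=19/2
2. join AN+B (d=21/2, Q=-35) ⇒ ABN; edges |AN|=5/2, |B|=8
  updated: d(ABN,F)=7
3. join ABN+F (d=7) ⇒ ABFN; edges |ABN|=7/2, |F|=7/2
final tree: (((A:2,N:28):5/2,B:8):7/2,F:7/2)
total length: 95/2

95/2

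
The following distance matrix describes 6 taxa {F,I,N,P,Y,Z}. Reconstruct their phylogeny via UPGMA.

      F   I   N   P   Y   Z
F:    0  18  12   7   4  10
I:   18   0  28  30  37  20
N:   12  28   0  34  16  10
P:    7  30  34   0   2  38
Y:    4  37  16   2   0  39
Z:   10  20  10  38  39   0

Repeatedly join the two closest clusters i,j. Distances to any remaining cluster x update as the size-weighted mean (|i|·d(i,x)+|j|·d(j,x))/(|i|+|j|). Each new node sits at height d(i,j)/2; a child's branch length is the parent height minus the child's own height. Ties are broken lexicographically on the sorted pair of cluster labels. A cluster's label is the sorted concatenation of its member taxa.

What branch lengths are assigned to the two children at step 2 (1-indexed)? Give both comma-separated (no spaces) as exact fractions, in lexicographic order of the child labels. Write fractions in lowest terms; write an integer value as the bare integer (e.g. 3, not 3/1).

11/4,7/4

1. join P+Y (d=2) ⇒ PY; edges |P|=1, |Y|=1
  updated: d(F,PY)=11/2, d(I,PY)=67/2, d(N,PY)=25, d(PY,Z)=77/2
2. join F+PY (d=11/2) ⇒ FPY; edges |F|=11/4, |PY|=7/4
  updated: d(FPY,I)=85/3, d(FPY,N)=62/3, d(FPY,Z)=29
3. join N+Z (d=10) ⇒ NZ; edges |N|=5, |Z|=5
  updated: d(FPY,NZ)=149/6, d(I,NZ)=24
4. join I+NZ (d=24) ⇒ INZ; edges |I|=12, |NZ|=7
  updated: d(FPY,INZ)=26
5. join FPY+INZ (d=26) ⇒ FINPYZ; edges |FPY|=41/4, |INZ|=1
final tree: ((F:11/4,(P:1,Y:1):7/4):41/4,(I:12,(N:5,Z:5):7):1)
total length: 187/4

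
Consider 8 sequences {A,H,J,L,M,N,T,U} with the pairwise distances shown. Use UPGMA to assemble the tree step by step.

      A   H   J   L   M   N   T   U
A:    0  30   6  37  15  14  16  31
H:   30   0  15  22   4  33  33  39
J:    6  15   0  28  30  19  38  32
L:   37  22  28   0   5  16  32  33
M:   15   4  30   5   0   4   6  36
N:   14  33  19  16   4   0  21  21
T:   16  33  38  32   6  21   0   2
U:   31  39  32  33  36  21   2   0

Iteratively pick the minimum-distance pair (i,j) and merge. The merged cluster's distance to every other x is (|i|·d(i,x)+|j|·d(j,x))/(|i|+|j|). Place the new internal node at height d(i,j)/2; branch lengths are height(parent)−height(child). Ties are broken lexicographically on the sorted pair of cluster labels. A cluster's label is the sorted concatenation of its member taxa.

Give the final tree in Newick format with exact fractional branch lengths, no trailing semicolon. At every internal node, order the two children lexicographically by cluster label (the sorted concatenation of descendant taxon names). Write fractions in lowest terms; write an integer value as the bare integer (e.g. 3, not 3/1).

((((A:3,J:3):21/4,N:33/4):119/36,((H:2,M:2):19/4,L:27/4):173/36):91/36,(T:1,U:1):157/12)

step 1: merge (T,U) at d=2; branch lengths T→1, U→1; new cluster TU
  updated: d(A,TU)=47/2, d(H,TU)=36, d(J,TU)=35, d(L,TU)=65/2, d(M,TU)=21, d(N,TU)=21
step 2: merge (H,M) at d=4; branch lengths H→2, M→2; new cluster HM
  updated: d(A,HM)=45/2, d(HM,J)=45/2, d(HM,L)=27/2, d(HM,N)=37/2, d(HM,TU)=57/2
step 3: merge (A,J) at d=6; branch lengths A→3, J→3; new cluster AJ
  updated: d(AJ,HM)=45/2, d(AJ,L)=65/2, d(AJ,N)=33/2, d(AJ,TU)=117/4
step 4: merge (HM,L) at d=27/2; branch lengths HM→19/4, L→27/4; new cluster HLM
  updated: d(AJ,HLM)=155/6, d(HLM,N)=53/3, d(HLM,TU)=179/6
step 5: merge (AJ,N) at d=33/2; branch lengths AJ→21/4, N→33/4; new cluster AJN
  updated: d(AJN,HLM)=208/9, d(AJN,TU)=53/2
step 6: merge (AJN,HLM) at d=208/9; branch lengths AJN→119/36, HLM→173/36; new cluster AHJLMN
  updated: d(AHJLMN,TU)=169/6
step 7: merge (AHJLMN,TU) at d=169/6; branch lengths AHJLMN→91/36, TU→157/12; new cluster AHJLMNTU
final tree: ((((A:3,J:3):21/4,N:33/4):119/36,((H:2,M:2):19/4,L:27/4):173/36):91/36,(T:1,U:1):157/12)
total length: 1093/18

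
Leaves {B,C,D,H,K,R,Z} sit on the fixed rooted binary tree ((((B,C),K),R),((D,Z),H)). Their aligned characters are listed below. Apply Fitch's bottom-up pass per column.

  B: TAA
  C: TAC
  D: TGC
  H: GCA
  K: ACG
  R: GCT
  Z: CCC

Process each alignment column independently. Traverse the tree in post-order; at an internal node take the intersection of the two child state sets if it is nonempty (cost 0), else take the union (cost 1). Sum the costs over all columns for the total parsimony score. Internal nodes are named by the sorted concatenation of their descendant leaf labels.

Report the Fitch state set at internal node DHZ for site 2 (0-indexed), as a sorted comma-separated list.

A,C

site 0, node BC: B={T} ∩ C={T} → {T} (+0)
site 0, node BCK: BC={T} ∪ K={A} → {A,T} (+1)
site 0, node BCKR: BCK={A,T} ∪ R={G} → {A,G,T} (+1)
site 0, node DZ: D={T} ∪ Z={C} → {C,T} (+1)
site 0, node DHZ: DZ={C,T} ∪ H={G} → {C,G,T} (+1)
site 0, node BCDHKRZ: BCKR={A,G,T} ∩ DHZ={C,G,T} → {G,T} (+0)
site 1, node BC: B={A} ∩ C={A} → {A} (+0)
site 1, node BCK: BC={A} ∪ K={C} → {A,C} (+1)
site 1, node BCKR: BCK={A,C} ∩ R={C} → {C} (+0)
site 1, node DZ: D={G} ∪ Z={C} → {C,G} (+1)
site 1, node DHZ: DZ={C,G} ∩ H={C} → {C} (+0)
site 1, node BCDHKRZ: BCKR={C} ∩ DHZ={C} → {C} (+0)
site 2, node BC: B={A} ∪ C={C} → {A,C} (+1)
site 2, node BCK: BC={A,C} ∪ K={G} → {A,C,G} (+1)
site 2, node BCKR: BCK={A,C,G} ∪ R={T} → {A,C,G,T} (+1)
site 2, node DZ: D={C} ∩ Z={C} → {C} (+0)
site 2, node DHZ: DZ={C} ∪ H={A} → {A,C} (+1)
site 2, node BCDHKRZ: BCKR={A,C,G,T} ∩ DHZ={A,C} → {A,C} (+0)
per-site changes: [4, 2, 4]; total = 10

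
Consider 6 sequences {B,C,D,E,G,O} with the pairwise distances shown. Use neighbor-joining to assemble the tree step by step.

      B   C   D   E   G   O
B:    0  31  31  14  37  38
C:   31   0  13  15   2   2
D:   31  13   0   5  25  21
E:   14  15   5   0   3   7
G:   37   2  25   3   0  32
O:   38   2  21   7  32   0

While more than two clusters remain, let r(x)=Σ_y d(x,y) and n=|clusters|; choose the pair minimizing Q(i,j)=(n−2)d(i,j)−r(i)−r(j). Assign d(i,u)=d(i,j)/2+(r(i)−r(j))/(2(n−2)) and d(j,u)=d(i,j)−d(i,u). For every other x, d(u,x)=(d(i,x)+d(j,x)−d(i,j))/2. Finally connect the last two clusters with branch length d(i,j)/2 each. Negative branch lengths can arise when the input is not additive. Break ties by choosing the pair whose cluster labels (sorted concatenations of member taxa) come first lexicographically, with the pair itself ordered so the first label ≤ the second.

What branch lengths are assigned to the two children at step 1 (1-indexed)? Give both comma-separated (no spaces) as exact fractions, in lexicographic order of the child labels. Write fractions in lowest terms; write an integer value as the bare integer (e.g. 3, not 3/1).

1. join C+O (d=2, Q=-155) ⇒ CO; edges |C|=-29/8, |O|=45/8
  updated: d(B,CO)=67/2, d(CO,D)=16, d(CO,E)=10, d(CO,G)=16
2. join CO+G (d=16, Q=-217/2) ⇒ CGO; edges |CO|=85/12, |G|=107/12
  updated: d(B,CGO)=109/4, d(CGO,D)=25/2, d(CGO,E)=-3/2
3. join B+E (d=14, Q=-247/4) ⇒ BE; edges |B|=331/16, |E|=-107/16
  updated: d(BE,CGO)=47/8, d(BE,D)=11
4. join BE+CGO (d=47/8, Q=-235/8) ⇒ BCEGO; edges |BE|=35/16, |CGO|=59/16
  updated: d(BCEGO,D)=141/16
5. join BCEGO+D (d=141/16) ⇒ BCDEGO; edges |BCEGO|=141/32, |D|=141/32
final tree: (((B:331/16,E:-107/16):35/16,((C:-29/8,O:45/8):85/12,G:107/12):59/16):141/32,D:141/32)
total length: 747/16

-29/8,45/8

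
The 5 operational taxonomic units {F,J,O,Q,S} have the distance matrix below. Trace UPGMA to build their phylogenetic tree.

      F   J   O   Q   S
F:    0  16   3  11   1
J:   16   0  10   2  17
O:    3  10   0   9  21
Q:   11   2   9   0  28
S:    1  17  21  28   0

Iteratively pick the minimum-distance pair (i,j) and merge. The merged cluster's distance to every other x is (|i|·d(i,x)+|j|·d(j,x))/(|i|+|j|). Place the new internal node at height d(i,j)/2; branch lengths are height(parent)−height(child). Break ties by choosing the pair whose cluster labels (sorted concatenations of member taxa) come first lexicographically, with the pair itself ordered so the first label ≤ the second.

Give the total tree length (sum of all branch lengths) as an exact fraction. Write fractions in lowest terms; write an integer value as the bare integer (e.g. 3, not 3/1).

1. join F+S (d=1) ⇒ FS; edges |F|=1/2, |S|=1/2
  updated: d(FS,J)=33/2, d(FS,O)=12, d(FS,Q)=39/2
2. join J+Q (d=2) ⇒ JQ; edges |J|=1, |Q|=1
  updated: d(FS,JQ)=18, d(JQ,O)=19/2
3. join JQ+O (d=19/2) ⇒ JOQ; edges |JQ|=15/4, |O|=19/4
  updated: d(FS,JOQ)=16
4. join FS+JOQ (d=16) ⇒ FJOQS; edges |FS|=15/2, |JOQ|=13/4
final tree: ((F:1/2,S:1/2):15/2,((J:1,Q:1):15/4,O:19/4):13/4)
total length: 89/4

89/4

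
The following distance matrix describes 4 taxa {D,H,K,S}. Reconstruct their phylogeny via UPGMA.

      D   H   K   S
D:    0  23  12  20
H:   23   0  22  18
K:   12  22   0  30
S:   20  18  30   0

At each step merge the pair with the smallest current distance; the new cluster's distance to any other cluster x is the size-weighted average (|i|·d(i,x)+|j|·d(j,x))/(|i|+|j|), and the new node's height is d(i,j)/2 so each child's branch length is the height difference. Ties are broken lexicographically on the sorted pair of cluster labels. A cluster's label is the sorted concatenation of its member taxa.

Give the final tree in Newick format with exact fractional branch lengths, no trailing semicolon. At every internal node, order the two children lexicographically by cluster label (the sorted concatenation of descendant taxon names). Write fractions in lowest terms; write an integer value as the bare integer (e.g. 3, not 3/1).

iteration 1: select D,K (d=12); attach at lengths (6, 6); label the merged cluster DK
  updated: d(DK,H)=45/2, d(DK,S)=25
iteration 2: select H,S (d=18); attach at lengths (9, 9); label the merged cluster HS
  updated: d(DK,HS)=95/4
iteration 3: select DK,HS (d=95/4); attach at lengths (47/8, 23/8); label the merged cluster DHKS
final tree: ((D:6,K:6):47/8,(H:9,S:9):23/8)
total length: 155/4

((D:6,K:6):47/8,(H:9,S:9):23/8)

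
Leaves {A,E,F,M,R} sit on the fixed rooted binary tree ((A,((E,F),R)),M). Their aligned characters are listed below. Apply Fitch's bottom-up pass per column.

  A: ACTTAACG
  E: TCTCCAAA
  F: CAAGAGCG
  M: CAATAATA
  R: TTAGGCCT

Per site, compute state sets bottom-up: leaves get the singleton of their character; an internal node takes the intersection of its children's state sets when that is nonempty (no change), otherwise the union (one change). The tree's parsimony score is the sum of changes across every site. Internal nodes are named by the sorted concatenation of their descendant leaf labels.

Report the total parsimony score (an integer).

19

[col 0] EF: children E:{T}, F:{C} ∪→ {C,T}; cost 1
[col 0] EFR: children EF:{C,T}, R:{T} ∩→ {T}; cost 0
[col 0] AEFR: children A:{A}, EFR:{T} ∪→ {A,T}; cost 1
[col 0] AEFMR: children AEFR:{A,T}, M:{C} ∪→ {A,C,T}; cost 1
[col 1] EF: children E:{C}, F:{A} ∪→ {A,C}; cost 1
[col 1] EFR: children EF:{A,C}, R:{T} ∪→ {A,C,T}; cost 1
[col 1] AEFR: children A:{C}, EFR:{A,C,T} ∩→ {C}; cost 0
[col 1] AEFMR: children AEFR:{C}, M:{A} ∪→ {A,C}; cost 1
[col 2] EF: children E:{T}, F:{A} ∪→ {A,T}; cost 1
[col 2] EFR: children EF:{A,T}, R:{A} ∩→ {A}; cost 0
[col 2] AEFR: children A:{T}, EFR:{A} ∪→ {A,T}; cost 1
[col 2] AEFMR: children AEFR:{A,T}, M:{A} ∩→ {A}; cost 0
[col 3] EF: children E:{C}, F:{G} ∪→ {C,G}; cost 1
[col 3] EFR: children EF:{C,G}, R:{G} ∩→ {G}; cost 0
[col 3] AEFR: children A:{T}, EFR:{G} ∪→ {G,T}; cost 1
[col 3] AEFMR: children AEFR:{G,T}, M:{T} ∩→ {T}; cost 0
[col 4] EF: children E:{C}, F:{A} ∪→ {A,C}; cost 1
[col 4] EFR: children EF:{A,C}, R:{G} ∪→ {A,C,G}; cost 1
[col 4] AEFR: children A:{A}, EFR:{A,C,G} ∩→ {A}; cost 0
[col 4] AEFMR: children AEFR:{A}, M:{A} ∩→ {A}; cost 0
[col 5] EF: children E:{A}, F:{G} ∪→ {A,G}; cost 1
[col 5] EFR: children EF:{A,G}, R:{C} ∪→ {A,C,G}; cost 1
[col 5] AEFR: children A:{A}, EFR:{A,C,G} ∩→ {A}; cost 0
[col 5] AEFMR: children AEFR:{A}, M:{A} ∩→ {A}; cost 0
[col 6] EF: children E:{A}, F:{C} ∪→ {A,C}; cost 1
[col 6] EFR: children EF:{A,C}, R:{C} ∩→ {C}; cost 0
[col 6] AEFR: children A:{C}, EFR:{C} ∩→ {C}; cost 0
[col 6] AEFMR: children AEFR:{C}, M:{T} ∪→ {C,T}; cost 1
[col 7] EF: children E:{A}, F:{G} ∪→ {A,G}; cost 1
[col 7] EFR: children EF:{A,G}, R:{T} ∪→ {A,G,T}; cost 1
[col 7] AEFR: children A:{G}, EFR:{A,G,T} ∩→ {G}; cost 0
[col 7] AEFMR: children AEFR:{G}, M:{A} ∪→ {A,G}; cost 1
per-site changes: [3, 3, 2, 2, 2, 2, 2, 3]; total = 19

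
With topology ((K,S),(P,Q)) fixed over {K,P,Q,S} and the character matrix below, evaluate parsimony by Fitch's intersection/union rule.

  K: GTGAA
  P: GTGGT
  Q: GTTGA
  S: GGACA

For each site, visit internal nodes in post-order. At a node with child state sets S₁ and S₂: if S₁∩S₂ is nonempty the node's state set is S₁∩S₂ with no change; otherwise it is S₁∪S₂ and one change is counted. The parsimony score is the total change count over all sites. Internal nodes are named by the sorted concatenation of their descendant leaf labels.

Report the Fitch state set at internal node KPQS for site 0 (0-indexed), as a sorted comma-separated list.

site 0, node KS: K={G} ∩ S={G} → {G} (+0)
site 0, node PQ: P={G} ∩ Q={G} → {G} (+0)
site 0, node KPQS: KS={G} ∩ PQ={G} → {G} (+0)
site 1, node KS: K={T} ∪ S={G} → {G,T} (+1)
site 1, node PQ: P={T} ∩ Q={T} → {T} (+0)
site 1, node KPQS: KS={G,T} ∩ PQ={T} → {T} (+0)
site 2, node KS: K={G} ∪ S={A} → {A,G} (+1)
site 2, node PQ: P={G} ∪ Q={T} → {G,T} (+1)
site 2, node KPQS: KS={A,G} ∩ PQ={G,T} → {G} (+0)
site 3, node KS: K={A} ∪ S={C} → {A,C} (+1)
site 3, node PQ: P={G} ∩ Q={G} → {G} (+0)
site 3, node KPQS: KS={A,C} ∪ PQ={G} → {A,C,G} (+1)
site 4, node KS: K={A} ∩ S={A} → {A} (+0)
site 4, node PQ: P={T} ∪ Q={A} → {A,T} (+1)
site 4, node KPQS: KS={A} ∩ PQ={A,T} → {A} (+0)
per-site changes: [0, 1, 2, 2, 1]; total = 6

G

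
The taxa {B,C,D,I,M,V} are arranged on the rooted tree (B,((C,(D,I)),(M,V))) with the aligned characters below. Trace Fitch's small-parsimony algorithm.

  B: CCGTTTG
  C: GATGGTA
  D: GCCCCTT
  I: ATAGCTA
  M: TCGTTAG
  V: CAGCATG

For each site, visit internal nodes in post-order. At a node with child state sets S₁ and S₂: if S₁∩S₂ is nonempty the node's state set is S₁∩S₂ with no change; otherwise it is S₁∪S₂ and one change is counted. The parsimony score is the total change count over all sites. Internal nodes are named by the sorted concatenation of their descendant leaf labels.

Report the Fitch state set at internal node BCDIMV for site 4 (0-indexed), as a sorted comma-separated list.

T

DI@0: {G} ∪ {A} = {A,G} (union, +1)
CDI@0: {G} ∩ {A,G} = {G} (intersection, +0)
MV@0: {T} ∪ {C} = {C,T} (union, +1)
CDIMV@0: {G} ∪ {C,T} = {C,G,T} (union, +1)
BCDIMV@0: {C} ∩ {C,G,T} = {C} (intersection, +0)
DI@1: {C} ∪ {T} = {C,T} (union, +1)
CDI@1: {A} ∪ {C,T} = {A,C,T} (union, +1)
MV@1: {C} ∪ {A} = {A,C} (union, +1)
CDIMV@1: {A,C,T} ∩ {A,C} = {A,C} (intersection, +0)
BCDIMV@1: {C} ∩ {A,C} = {C} (intersection, +0)
DI@2: {C} ∪ {A} = {A,C} (union, +1)
CDI@2: {T} ∪ {A,C} = {A,C,T} (union, +1)
MV@2: {G} ∩ {G} = {G} (intersection, +0)
CDIMV@2: {A,C,T} ∪ {G} = {A,C,G,T} (union, +1)
BCDIMV@2: {G} ∩ {A,C,G,T} = {G} (intersection, +0)
DI@3: {C} ∪ {G} = {C,G} (union, +1)
CDI@3: {G} ∩ {C,G} = {G} (intersection, +0)
MV@3: {T} ∪ {C} = {C,T} (union, +1)
CDIMV@3: {G} ∪ {C,T} = {C,G,T} (union, +1)
BCDIMV@3: {T} ∩ {C,G,T} = {T} (intersection, +0)
DI@4: {C} ∩ {C} = {C} (intersection, +0)
CDI@4: {G} ∪ {C} = {C,G} (union, +1)
MV@4: {T} ∪ {A} = {A,T} (union, +1)
CDIMV@4: {C,G} ∪ {A,T} = {A,C,G,T} (union, +1)
BCDIMV@4: {T} ∩ {A,C,G,T} = {T} (intersection, +0)
DI@5: {T} ∩ {T} = {T} (intersection, +0)
CDI@5: {T} ∩ {T} = {T} (intersection, +0)
MV@5: {A} ∪ {T} = {A,T} (union, +1)
CDIMV@5: {T} ∩ {A,T} = {T} (intersection, +0)
BCDIMV@5: {T} ∩ {T} = {T} (intersection, +0)
DI@6: {T} ∪ {A} = {A,T} (union, +1)
CDI@6: {A} ∩ {A,T} = {A} (intersection, +0)
MV@6: {G} ∩ {G} = {G} (intersection, +0)
CDIMV@6: {A} ∪ {G} = {A,G} (union, +1)
BCDIMV@6: {G} ∩ {A,G} = {G} (intersection, +0)
per-site changes: [3, 3, 3, 3, 3, 1, 2]; total = 18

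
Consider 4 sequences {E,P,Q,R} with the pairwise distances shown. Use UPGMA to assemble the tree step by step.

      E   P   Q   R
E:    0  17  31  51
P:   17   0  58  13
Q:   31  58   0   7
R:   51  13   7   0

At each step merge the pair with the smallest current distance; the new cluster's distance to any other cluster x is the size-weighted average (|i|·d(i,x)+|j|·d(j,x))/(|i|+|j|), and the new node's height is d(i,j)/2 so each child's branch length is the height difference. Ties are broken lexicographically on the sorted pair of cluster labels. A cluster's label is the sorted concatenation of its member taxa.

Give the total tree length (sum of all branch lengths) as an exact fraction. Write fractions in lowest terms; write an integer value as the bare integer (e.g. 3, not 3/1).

iteration 1: select Q,R (d=7); attach at lengths (7/2, 7/2); label the merged cluster QR
  updated: d(E,QR)=41, d(P,QR)=71/2
iteration 2: select E,P (d=17); attach at lengths (17/2, 17/2); label the merged cluster EP
  updated: d(EP,QR)=153/4
iteration 3: select EP,QR (d=153/4); attach at lengths (85/8, 125/8); label the merged cluster EPQR
final tree: ((E:17/2,P:17/2):85/8,(Q:7/2,R:7/2):125/8)
total length: 201/4

201/4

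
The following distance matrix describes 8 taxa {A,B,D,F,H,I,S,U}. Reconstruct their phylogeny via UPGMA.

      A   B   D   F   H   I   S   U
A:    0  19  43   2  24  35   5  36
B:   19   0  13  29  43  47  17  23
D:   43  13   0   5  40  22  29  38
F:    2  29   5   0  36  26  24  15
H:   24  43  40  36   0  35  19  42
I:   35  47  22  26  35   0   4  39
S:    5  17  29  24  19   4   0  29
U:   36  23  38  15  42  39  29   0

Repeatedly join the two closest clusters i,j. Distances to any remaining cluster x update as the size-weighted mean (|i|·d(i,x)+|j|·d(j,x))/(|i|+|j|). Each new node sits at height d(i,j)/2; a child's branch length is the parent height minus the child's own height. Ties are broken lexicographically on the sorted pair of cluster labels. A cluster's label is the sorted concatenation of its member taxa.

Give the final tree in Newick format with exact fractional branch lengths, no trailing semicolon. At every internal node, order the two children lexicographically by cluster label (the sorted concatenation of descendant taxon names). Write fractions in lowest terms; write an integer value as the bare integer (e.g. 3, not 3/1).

1. join A+F (d=2) ⇒ AF; edges |A|=1, |F|=1
  updated: d(AF,B)=24, d(AF,D)=24, d(AF,H)=30, d(AF,I)=61/2, d(AF,S)=29/2, d(AF,U)=51/2
2. join I+S (d=4) ⇒ IS; edges |I|=2, |S|=2
  updated: d(AF,IS)=45/2, d(B,IS)=32, d(D,IS)=51/2, d(H,IS)=27, d(IS,U)=34
3. join B+D (d=13) ⇒ BD; edges |B|=13/2, |D|=13/2
  updated: d(AF,BD)=24, d(BD,H)=83/2, d(BD,IS)=115/4, d(BD,U)=61/2
4. join AF+IS (d=45/2) ⇒ AFIS; edges |AF|=41/4, |IS|=37/4
  updated: d(AFIS,BD)=211/8, d(AFIS,H)=57/2, d(AFIS,U)=119/4
5. join AFIS+BD (d=211/8) ⇒ ABDFIS; edges |AFIS|=31/16, |BD|=107/16
  updated: d(ABDFIS,H)=197/6, d(ABDFIS,U)=30
6. join ABDFIS+U (d=30) ⇒ ABDFISU; edges |ABDFIS|=29/16, |U|=15
  updated: d(ABDFISU,H)=239/7
7. join ABDFISU+H (d=239/7) ⇒ ABDFHISU; edges |ABDFISU|=29/14, |H|=239/14
final tree: (((((A:1,F:1):41/4,(I:2,S:2):37/4):31/16,(B:13/2,D:13/2):107/16):29/16,U:15):29/14,H:239/14)
total length: 9305/112

(((((A:1,F:1):41/4,(I:2,S:2):37/4):31/16,(B:13/2,D:13/2):107/16):29/16,U:15):29/14,H:239/14)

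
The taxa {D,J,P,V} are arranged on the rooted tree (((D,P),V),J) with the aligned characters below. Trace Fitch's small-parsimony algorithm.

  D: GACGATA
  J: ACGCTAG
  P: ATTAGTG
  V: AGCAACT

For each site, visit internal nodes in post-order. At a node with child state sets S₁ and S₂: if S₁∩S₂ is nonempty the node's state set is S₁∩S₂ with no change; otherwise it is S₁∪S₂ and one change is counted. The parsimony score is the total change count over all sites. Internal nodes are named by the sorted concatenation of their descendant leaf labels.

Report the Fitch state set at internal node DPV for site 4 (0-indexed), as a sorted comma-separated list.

A

[col 0] DP: children D:{G}, P:{A} ∪→ {A,G}; cost 1
[col 0] DPV: children DP:{A,G}, V:{A} ∩→ {A}; cost 0
[col 0] DJPV: children DPV:{A}, J:{A} ∩→ {A}; cost 0
[col 1] DP: children D:{A}, P:{T} ∪→ {A,T}; cost 1
[col 1] DPV: children DP:{A,T}, V:{G} ∪→ {A,G,T}; cost 1
[col 1] DJPV: children DPV:{A,G,T}, J:{C} ∪→ {A,C,G,T}; cost 1
[col 2] DP: children D:{C}, P:{T} ∪→ {C,T}; cost 1
[col 2] DPV: children DP:{C,T}, V:{C} ∩→ {C}; cost 0
[col 2] DJPV: children DPV:{C}, J:{G} ∪→ {C,G}; cost 1
[col 3] DP: children D:{G}, P:{A} ∪→ {A,G}; cost 1
[col 3] DPV: children DP:{A,G}, V:{A} ∩→ {A}; cost 0
[col 3] DJPV: children DPV:{A}, J:{C} ∪→ {A,C}; cost 1
[col 4] DP: children D:{A}, P:{G} ∪→ {A,G}; cost 1
[col 4] DPV: children DP:{A,G}, V:{A} ∩→ {A}; cost 0
[col 4] DJPV: children DPV:{A}, J:{T} ∪→ {A,T}; cost 1
[col 5] DP: children D:{T}, P:{T} ∩→ {T}; cost 0
[col 5] DPV: children DP:{T}, V:{C} ∪→ {C,T}; cost 1
[col 5] DJPV: children DPV:{C,T}, J:{A} ∪→ {A,C,T}; cost 1
[col 6] DP: children D:{A}, P:{G} ∪→ {A,G}; cost 1
[col 6] DPV: children DP:{A,G}, V:{T} ∪→ {A,G,T}; cost 1
[col 6] DJPV: children DPV:{A,G,T}, J:{G} ∩→ {G}; cost 0
per-site changes: [1, 3, 2, 2, 2, 2, 2]; total = 14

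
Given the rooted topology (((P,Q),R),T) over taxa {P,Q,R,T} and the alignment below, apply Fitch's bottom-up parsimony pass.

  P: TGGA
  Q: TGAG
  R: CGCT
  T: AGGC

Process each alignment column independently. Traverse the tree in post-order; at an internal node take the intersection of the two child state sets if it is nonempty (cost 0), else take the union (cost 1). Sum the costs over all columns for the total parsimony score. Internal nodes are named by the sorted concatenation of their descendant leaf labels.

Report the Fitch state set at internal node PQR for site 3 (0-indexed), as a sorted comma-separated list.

site 0, node PQ: P={T} ∩ Q={T} → {T} (+0)
site 0, node PQR: PQ={T} ∪ R={C} → {C,T} (+1)
site 0, node PQRT: PQR={C,T} ∪ T={A} → {A,C,T} (+1)
site 1, node PQ: P={G} ∩ Q={G} → {G} (+0)
site 1, node PQR: PQ={G} ∩ R={G} → {G} (+0)
site 1, node PQRT: PQR={G} ∩ T={G} → {G} (+0)
site 2, node PQ: P={G} ∪ Q={A} → {A,G} (+1)
site 2, node PQR: PQ={A,G} ∪ R={C} → {A,C,G} (+1)
site 2, node PQRT: PQR={A,C,G} ∩ T={G} → {G} (+0)
site 3, node PQ: P={A} ∪ Q={G} → {A,G} (+1)
site 3, node PQR: PQ={A,G} ∪ R={T} → {A,G,T} (+1)
site 3, node PQRT: PQR={A,G,T} ∪ T={C} → {A,C,G,T} (+1)
per-site changes: [2, 0, 2, 3]; total = 7

A,G,T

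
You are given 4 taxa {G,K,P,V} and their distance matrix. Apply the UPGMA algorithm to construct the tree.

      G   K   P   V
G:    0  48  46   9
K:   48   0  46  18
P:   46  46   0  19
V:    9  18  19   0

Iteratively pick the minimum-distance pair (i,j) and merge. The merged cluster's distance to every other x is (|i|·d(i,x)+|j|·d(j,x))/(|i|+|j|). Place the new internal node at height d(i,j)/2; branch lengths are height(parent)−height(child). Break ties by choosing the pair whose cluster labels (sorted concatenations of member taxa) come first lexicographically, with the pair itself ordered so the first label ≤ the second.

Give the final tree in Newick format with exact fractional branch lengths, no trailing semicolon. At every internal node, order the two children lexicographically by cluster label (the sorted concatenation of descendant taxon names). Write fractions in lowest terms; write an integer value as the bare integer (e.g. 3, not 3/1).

1. join G+V (d=9) ⇒ GV; edges |G|=9/2, |V|=9/2
  updated: d(GV,K)=33, d(GV,P)=65/2
2. join GV+P (d=65/2) ⇒ GPV; edges |GV|=47/4, |P|=65/4
  updated: d(GPV,K)=112/3
3. join GPV+K (d=112/3) ⇒ GKPV; edges |GPV|=29/12, |K|=56/3
final tree: (((G:9/2,V:9/2):47/4,P:65/4):29/12,K:56/3)
total length: 697/12

(((G:9/2,V:9/2):47/4,P:65/4):29/12,K:56/3)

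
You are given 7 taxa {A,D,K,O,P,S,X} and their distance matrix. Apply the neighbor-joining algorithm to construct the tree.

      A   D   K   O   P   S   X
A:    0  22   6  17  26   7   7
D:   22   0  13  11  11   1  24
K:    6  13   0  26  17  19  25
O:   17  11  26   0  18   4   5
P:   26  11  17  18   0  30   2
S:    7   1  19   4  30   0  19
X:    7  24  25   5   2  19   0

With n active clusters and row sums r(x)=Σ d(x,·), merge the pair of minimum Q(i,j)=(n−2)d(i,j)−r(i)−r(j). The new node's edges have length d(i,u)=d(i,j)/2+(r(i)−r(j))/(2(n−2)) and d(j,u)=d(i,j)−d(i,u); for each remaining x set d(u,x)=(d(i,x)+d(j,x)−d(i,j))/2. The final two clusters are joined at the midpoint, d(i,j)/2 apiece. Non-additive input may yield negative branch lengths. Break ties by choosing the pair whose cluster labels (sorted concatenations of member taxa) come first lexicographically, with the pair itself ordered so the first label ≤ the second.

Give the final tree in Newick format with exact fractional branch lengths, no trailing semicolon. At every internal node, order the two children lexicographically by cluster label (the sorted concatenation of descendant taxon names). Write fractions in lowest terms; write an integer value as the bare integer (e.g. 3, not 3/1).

step 1: merge (P,X) at d=2, Q=-176; branch lengths P→16/5, X→-6/5; new cluster PX
  updated: d(A,PX)=31/2, d(D,PX)=33/2, d(K,PX)=20, d(O,PX)=21/2, d(PX,S)=47/2
step 2: merge (A,K) at d=6, Q=-255/2; branch lengths A→15/16, K→81/16; new cluster AK
  updated: d(AK,D)=29/2, d(AK,O)=37/2, d(AK,PX)=59/4, d(AK,S)=10
step 3: merge (AK,PX) at d=59/4, Q=-315/4; branch lengths AK→49/8, PX→69/8; new cluster AKPX
  updated: d(AKPX,D)=65/8, d(AKPX,O)=57/8, d(AKPX,S)=75/8
step 4: merge (AKPX,O) at d=57/8, Q=-65/2; branch lengths AKPX→67/16, O→47/16; new cluster AKOPX
  updated: d(AKOPX,D)=6, d(AKOPX,S)=25/8
step 5: merge (AKOPX,D) at d=6, Q=-81/8; branch lengths AKOPX→65/16, D→31/16; new cluster ADKOPX
  updated: d(ADKOPX,S)=-15/16
step 6: merge (ADKOPX,S) at d=-15/16; branch lengths ADKOPX→-15/32, S→-15/32; new cluster ADKOPSX
final tree: (((((A:15/16,K:81/16):49/8,(P:16/5,X:-6/5):69/8):67/16,O:47/16):65/16,D:31/16):-15/32,S:-15/32)
total length: 559/16

(((((A:15/16,K:81/16):49/8,(P:16/5,X:-6/5):69/8):67/16,O:47/16):65/16,D:31/16):-15/32,S:-15/32)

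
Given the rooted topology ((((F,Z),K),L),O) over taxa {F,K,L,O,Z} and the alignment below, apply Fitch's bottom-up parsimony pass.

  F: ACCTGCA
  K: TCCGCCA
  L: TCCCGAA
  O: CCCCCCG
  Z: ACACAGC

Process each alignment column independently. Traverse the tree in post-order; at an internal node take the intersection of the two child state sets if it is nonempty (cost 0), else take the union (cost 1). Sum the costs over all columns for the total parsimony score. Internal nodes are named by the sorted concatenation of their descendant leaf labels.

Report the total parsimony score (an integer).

FZ@0: {A} ∩ {A} = {A} (intersection, +0)
FKZ@0: {A} ∪ {T} = {A,T} (union, +1)
FKLZ@0: {A,T} ∩ {T} = {T} (intersection, +0)
FKLOZ@0: {T} ∪ {C} = {C,T} (union, +1)
FZ@1: {C} ∩ {C} = {C} (intersection, +0)
FKZ@1: {C} ∩ {C} = {C} (intersection, +0)
FKLZ@1: {C} ∩ {C} = {C} (intersection, +0)
FKLOZ@1: {C} ∩ {C} = {C} (intersection, +0)
FZ@2: {C} ∪ {A} = {A,C} (union, +1)
FKZ@2: {A,C} ∩ {C} = {C} (intersection, +0)
FKLZ@2: {C} ∩ {C} = {C} (intersection, +0)
FKLOZ@2: {C} ∩ {C} = {C} (intersection, +0)
FZ@3: {T} ∪ {C} = {C,T} (union, +1)
FKZ@3: {C,T} ∪ {G} = {C,G,T} (union, +1)
FKLZ@3: {C,G,T} ∩ {C} = {C} (intersection, +0)
FKLOZ@3: {C} ∩ {C} = {C} (intersection, +0)
FZ@4: {G} ∪ {A} = {A,G} (union, +1)
FKZ@4: {A,G} ∪ {C} = {A,C,G} (union, +1)
FKLZ@4: {A,C,G} ∩ {G} = {G} (intersection, +0)
FKLOZ@4: {G} ∪ {C} = {C,G} (union, +1)
FZ@5: {C} ∪ {G} = {C,G} (union, +1)
FKZ@5: {C,G} ∩ {C} = {C} (intersection, +0)
FKLZ@5: {C} ∪ {A} = {A,C} (union, +1)
FKLOZ@5: {A,C} ∩ {C} = {C} (intersection, +0)
FZ@6: {A} ∪ {C} = {A,C} (union, +1)
FKZ@6: {A,C} ∩ {A} = {A} (intersection, +0)
FKLZ@6: {A} ∩ {A} = {A} (intersection, +0)
FKLOZ@6: {A} ∪ {G} = {A,G} (union, +1)
per-site changes: [2, 0, 1, 2, 3, 2, 2]; total = 12

12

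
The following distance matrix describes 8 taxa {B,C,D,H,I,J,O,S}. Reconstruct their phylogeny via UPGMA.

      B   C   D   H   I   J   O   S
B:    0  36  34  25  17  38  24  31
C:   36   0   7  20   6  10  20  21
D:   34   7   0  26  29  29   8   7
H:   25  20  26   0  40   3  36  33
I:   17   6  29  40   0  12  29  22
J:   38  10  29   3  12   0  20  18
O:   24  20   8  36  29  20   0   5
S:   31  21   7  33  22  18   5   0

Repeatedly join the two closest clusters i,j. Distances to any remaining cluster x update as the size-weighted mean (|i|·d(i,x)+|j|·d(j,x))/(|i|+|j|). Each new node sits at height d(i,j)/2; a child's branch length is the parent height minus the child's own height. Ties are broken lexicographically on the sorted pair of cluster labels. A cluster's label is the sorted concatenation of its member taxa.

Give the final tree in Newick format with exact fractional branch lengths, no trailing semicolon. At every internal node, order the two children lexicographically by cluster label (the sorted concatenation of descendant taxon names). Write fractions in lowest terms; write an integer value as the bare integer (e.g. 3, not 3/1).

(B:205/14,(((C:3,I:3):29/4,(H:3/2,J:3/2):35/4):11/6,(D:15/4,(O:5/2,S:5/2):5/4):25/3):215/84)

iteration 1: select H,J (d=3); attach at lengths (3/2, 3/2); label the merged cluster HJ
  updated: d(B,HJ)=63/2, d(C,HJ)=15, d(D,HJ)=55/2, d(HJ,I)=26, d(HJ,O)=28, d(HJ,S)=51/2
iteration 2: select O,S (d=5); attach at lengths (5/2, 5/2); label the merged cluster OS
  updated: d(B,OS)=55/2, d(C,OS)=41/2, d(D,OS)=15/2, d(HJ,OS)=107/4, d(I,OS)=51/2
iteration 3: select C,I (d=6); attach at lengths (3, 3); label the merged cluster CI
  updated: d(B,CI)=53/2, d(CI,D)=18, d(CI,HJ)=41/2, d(CI,OS)=23
iteration 4: select D,OS (d=15/2); attach at lengths (15/4, 5/4); label the merged cluster DOS
  updated: d(B,DOS)=89/3, d(CI,DOS)=64/3, d(DOS,HJ)=27
iteration 5: select CI,HJ (d=41/2); attach at lengths (29/4, 35/4); label the merged cluster CHIJ
  updated: d(B,CHIJ)=29, d(CHIJ,DOS)=145/6
iteration 6: select CHIJ,DOS (d=145/6); attach at lengths (11/6, 25/3); label the merged cluster CDHIJOS
  updated: d(B,CDHIJOS)=205/7
iteration 7: select B,CDHIJOS (d=205/7); attach at lengths (205/14, 215/84); label the merged cluster BCDHIJOS
final tree: (B:205/14,(((C:3,I:3):29/4,(H:3/2,J:3/2):35/4):11/6,(D:15/4,(O:5/2,S:5/2):5/4):25/3):215/84)
total length: 5239/84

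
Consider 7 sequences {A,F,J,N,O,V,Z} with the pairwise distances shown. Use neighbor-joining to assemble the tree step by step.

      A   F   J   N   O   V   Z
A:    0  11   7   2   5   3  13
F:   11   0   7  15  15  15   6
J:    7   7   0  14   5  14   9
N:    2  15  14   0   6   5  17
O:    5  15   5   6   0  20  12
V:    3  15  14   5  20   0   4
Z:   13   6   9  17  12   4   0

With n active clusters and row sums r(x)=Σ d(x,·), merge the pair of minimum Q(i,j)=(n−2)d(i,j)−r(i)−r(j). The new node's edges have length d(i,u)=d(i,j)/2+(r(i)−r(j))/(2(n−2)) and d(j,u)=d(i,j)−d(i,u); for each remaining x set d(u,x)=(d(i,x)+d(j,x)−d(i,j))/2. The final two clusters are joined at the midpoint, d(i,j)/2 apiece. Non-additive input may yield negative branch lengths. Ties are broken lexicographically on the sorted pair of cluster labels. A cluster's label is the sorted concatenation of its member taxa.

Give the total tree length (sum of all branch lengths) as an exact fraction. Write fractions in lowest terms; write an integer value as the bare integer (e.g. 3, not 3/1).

iteration 1: select V,Z (d=4, Q=-102); attach at lengths (2, 2); label the merged cluster VZ
  updated: d(A,VZ)=6, d(F,VZ)=17/2, d(J,VZ)=19/2, d(N,VZ)=9, d(O,VZ)=14
iteration 2: select F,J (d=7, Q=-71); attach at lengths (21/4, 7/4); label the merged cluster FJ
  updated: d(A,FJ)=11/2, d(FJ,N)=11, d(FJ,O)=13/2, d(FJ,VZ)=11/2
iteration 3: select FJ,VZ (d=11/2, Q=-93/2); attach at lengths (7/4, 15/4); label the merged cluster FJVZ
  updated: d(A,FJVZ)=3, d(FJVZ,N)=29/4, d(FJVZ,O)=15/2
iteration 4: select A,FJVZ (d=3, Q=-87/4); attach at lengths (-7/16, 55/16); label the merged cluster AFJVZ
  updated: d(AFJVZ,N)=25/8, d(AFJVZ,O)=19/4
iteration 5: select AFJVZ,N (d=25/8, Q=-111/8); attach at lengths (15/16, 35/16); label the merged cluster AFJNVZ
  updated: d(AFJNVZ,O)=61/16
iteration 6: select AFJNVZ,O (d=61/16); attach at lengths (61/32, 61/32); label the merged cluster AFJNOVZ
final tree: (((A:-7/16,((F:21/4,J:7/4):7/4,(V:2,Z:2):15/4):55/16):15/16,N:35/16):61/32,O:61/32)
total length: 423/16

423/16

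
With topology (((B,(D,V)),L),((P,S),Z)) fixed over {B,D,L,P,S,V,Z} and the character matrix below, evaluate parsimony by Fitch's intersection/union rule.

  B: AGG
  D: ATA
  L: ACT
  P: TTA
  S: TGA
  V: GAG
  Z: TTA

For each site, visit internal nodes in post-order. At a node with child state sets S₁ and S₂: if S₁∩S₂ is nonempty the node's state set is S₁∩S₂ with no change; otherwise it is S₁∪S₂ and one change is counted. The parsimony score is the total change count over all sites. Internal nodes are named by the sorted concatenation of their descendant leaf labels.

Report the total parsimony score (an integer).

[col 0] DV: children D:{A}, V:{G} ∪→ {A,G}; cost 1
[col 0] BDV: children B:{A}, DV:{A,G} ∩→ {A}; cost 0
[col 0] BDLV: children BDV:{A}, L:{A} ∩→ {A}; cost 0
[col 0] PS: children P:{T}, S:{T} ∩→ {T}; cost 0
[col 0] PSZ: children PS:{T}, Z:{T} ∩→ {T}; cost 0
[col 0] BDLPSVZ: children BDLV:{A}, PSZ:{T} ∪→ {A,T}; cost 1
[col 1] DV: children D:{T}, V:{A} ∪→ {A,T}; cost 1
[col 1] BDV: children B:{G}, DV:{A,T} ∪→ {A,G,T}; cost 1
[col 1] BDLV: children BDV:{A,G,T}, L:{C} ∪→ {A,C,G,T}; cost 1
[col 1] PS: children P:{T}, S:{G} ∪→ {G,T}; cost 1
[col 1] PSZ: children PS:{G,T}, Z:{T} ∩→ {T}; cost 0
[col 1] BDLPSVZ: children BDLV:{A,C,G,T}, PSZ:{T} ∩→ {T}; cost 0
[col 2] DV: children D:{A}, V:{G} ∪→ {A,G}; cost 1
[col 2] BDV: children B:{G}, DV:{A,G} ∩→ {G}; cost 0
[col 2] BDLV: children BDV:{G}, L:{T} ∪→ {G,T}; cost 1
[col 2] PS: children P:{A}, S:{A} ∩→ {A}; cost 0
[col 2] PSZ: children PS:{A}, Z:{A} ∩→ {A}; cost 0
[col 2] BDLPSVZ: children BDLV:{G,T}, PSZ:{A} ∪→ {A,G,T}; cost 1
per-site changes: [2, 4, 3]; total = 9

9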